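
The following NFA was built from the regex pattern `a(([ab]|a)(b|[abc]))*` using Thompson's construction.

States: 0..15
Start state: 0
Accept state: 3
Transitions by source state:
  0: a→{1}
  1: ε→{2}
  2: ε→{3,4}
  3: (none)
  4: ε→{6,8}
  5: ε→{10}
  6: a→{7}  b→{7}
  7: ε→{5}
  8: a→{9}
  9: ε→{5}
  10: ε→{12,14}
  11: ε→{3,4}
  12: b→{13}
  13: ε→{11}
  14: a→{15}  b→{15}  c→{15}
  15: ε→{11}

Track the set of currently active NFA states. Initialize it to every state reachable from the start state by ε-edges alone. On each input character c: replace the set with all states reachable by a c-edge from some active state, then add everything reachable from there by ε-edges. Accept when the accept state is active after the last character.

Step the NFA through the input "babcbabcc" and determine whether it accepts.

initial (ε-close {0}): {0}
'b' @ 1: {}  — state set empty
rest 'abcbabcc' ignored (set empty)
end set {} — state 3 not in

Answer: REJECT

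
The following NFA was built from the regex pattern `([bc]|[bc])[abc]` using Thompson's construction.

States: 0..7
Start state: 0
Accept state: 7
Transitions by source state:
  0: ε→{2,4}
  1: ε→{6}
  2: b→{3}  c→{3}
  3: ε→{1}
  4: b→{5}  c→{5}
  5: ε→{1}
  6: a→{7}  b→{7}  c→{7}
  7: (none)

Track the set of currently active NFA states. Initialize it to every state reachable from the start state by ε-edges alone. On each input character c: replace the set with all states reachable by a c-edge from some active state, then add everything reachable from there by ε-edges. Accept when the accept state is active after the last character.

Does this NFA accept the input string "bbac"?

S₀ = ε-closure({0}) = {0,2,4}
'b' @ 1: {1,3,5,6}
'b' @ 2: {7}  ✓accept
'a' @ 3: {}  — state set empty
rest 'c' ignored (set empty)
final: {}; accept 7 not in set

Answer: REJECT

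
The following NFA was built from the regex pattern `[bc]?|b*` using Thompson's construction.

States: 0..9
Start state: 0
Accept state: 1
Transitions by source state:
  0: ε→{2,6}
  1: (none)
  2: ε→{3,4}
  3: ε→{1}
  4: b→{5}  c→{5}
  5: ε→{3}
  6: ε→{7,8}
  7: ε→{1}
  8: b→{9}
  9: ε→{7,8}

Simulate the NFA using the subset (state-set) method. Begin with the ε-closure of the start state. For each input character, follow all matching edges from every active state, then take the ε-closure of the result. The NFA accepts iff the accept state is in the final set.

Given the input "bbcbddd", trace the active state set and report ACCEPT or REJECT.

Answer: REJECT

Trace:
start: ε-closure({0}) = {0,1,2,3,4,6,7,8}
'b' @ 1: {1,3,5,7,8,9}  [accepting]
'b' @ 2: {1,7,8,9}  [accepting]
'c' @ 3: {}  — state set empty
rest 'bddd' ignored (set empty)
final: {}; accept 1 not in set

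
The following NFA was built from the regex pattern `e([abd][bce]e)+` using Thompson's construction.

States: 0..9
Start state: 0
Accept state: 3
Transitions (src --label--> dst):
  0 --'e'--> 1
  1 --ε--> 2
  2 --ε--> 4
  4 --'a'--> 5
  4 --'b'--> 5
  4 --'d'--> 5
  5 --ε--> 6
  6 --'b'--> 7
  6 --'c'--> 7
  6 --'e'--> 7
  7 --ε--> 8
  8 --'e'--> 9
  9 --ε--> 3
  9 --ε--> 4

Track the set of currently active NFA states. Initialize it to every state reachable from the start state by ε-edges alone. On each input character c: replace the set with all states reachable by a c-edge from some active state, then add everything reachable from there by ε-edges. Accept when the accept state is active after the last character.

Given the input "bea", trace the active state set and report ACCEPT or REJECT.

Answer: REJECT

Trace:
start: ε-closure({0}) = {0}
'b' @ 1: {}  — state set empty
rest 'ea' ignored (set empty)
after full input: {}  (accept=3 not in)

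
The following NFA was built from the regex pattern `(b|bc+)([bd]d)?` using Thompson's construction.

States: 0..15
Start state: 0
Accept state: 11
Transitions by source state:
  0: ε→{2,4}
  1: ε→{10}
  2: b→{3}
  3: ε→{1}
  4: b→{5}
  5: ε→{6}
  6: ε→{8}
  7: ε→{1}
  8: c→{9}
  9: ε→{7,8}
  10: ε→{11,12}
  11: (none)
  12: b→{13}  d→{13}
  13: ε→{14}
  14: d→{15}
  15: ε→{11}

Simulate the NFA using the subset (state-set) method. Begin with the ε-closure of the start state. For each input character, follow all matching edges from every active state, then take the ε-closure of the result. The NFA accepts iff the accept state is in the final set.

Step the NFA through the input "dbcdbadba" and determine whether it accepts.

S₀ = ε-closure({0}) = {0,2,4}
'd' @ 1: {}  — state set empty
rest 'bcdbadba' ignored (set empty)
after full input: {}  (accept=11 not in)

Answer: REJECT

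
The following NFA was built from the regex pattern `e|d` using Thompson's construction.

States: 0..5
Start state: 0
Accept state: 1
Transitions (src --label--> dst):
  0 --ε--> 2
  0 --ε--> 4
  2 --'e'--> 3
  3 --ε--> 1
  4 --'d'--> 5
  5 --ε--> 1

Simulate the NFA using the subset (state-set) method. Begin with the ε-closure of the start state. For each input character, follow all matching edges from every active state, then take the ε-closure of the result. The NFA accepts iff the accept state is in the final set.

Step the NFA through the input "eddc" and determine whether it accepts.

Answer: REJECT

Derivation:
S₀ = ε-closure({0}) = {0,2,4}
'e' @ 1: {1,3}  (accept∈set)
'd' @ 2: {}  — dead — no transitions
rest 'dc' ignored (set empty)
final: {}; accept 1 not in set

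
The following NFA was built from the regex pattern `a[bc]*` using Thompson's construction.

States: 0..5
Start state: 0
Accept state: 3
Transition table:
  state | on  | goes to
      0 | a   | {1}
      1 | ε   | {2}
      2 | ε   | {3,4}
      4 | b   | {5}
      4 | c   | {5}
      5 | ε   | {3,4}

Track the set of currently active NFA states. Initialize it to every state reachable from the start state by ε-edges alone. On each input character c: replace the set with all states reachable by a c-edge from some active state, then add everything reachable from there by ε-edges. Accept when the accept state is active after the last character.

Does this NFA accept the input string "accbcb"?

S₀ = ε-closure({0}) = {0}
'a' @ 1: {1,2,3,4}  [accepting]
'c' @ 2: {3,4,5}  [accepting]
'c' @ 3: {3,4,5}  [accepting]
'b' @ 4: {3,4,5}  [accepting]
'c' @ 5: {3,4,5}  [accepting]
'b' @ 6: {3,4,5}  [accepting]
end set {3,4,5} — state 3 in

Answer: ACCEPT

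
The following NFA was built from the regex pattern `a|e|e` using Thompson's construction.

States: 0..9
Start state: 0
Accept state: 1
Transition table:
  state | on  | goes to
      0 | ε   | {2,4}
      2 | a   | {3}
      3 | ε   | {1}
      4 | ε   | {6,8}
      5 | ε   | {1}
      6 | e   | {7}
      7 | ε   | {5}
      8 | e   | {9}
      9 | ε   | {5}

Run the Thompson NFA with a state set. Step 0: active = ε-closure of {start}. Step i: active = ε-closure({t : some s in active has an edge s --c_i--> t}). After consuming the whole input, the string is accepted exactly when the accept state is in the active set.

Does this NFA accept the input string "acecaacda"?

start: ε-closure({0}) = {0,2,4,6,8}
'a' @ 1: {1,3}  [accepting]
'c' @ 2: {}  — state set empty
rest 'ecaacda' ignored (set empty)
end set {} — state 1 not in

Answer: REJECT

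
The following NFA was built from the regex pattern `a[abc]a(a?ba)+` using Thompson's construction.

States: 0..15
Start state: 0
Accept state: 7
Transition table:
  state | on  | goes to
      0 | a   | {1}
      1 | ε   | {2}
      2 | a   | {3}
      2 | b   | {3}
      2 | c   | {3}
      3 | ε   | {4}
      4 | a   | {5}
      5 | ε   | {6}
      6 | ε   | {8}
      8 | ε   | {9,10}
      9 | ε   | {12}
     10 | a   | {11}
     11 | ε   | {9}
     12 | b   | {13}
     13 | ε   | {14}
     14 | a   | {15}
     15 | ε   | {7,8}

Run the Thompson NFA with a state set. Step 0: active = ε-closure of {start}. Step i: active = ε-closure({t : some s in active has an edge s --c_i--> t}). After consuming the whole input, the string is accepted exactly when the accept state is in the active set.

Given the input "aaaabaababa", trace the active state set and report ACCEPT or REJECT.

initial (ε-close {0}): {0}
'a' @ 1: {1,2}
'a' @ 2: {3,4}
'a' @ 3: {5,6,8,9,10,12}
'a' @ 4: {9,11,12}
'b' @ 5: {13,14}
'a' @ 6: {7,8,9,10,12,15}  ✓accept
'a' @ 7: {9,11,12}
'b' @ 8: {13,14}
'a' @ 9: {7,8,9,10,12,15}  ✓accept
'b' @ 10: {13,14}
'a' @ 11: {7,8,9,10,12,15}  ✓accept
final: {7,8,9,10,12,15}; accept 7 in set

Answer: ACCEPT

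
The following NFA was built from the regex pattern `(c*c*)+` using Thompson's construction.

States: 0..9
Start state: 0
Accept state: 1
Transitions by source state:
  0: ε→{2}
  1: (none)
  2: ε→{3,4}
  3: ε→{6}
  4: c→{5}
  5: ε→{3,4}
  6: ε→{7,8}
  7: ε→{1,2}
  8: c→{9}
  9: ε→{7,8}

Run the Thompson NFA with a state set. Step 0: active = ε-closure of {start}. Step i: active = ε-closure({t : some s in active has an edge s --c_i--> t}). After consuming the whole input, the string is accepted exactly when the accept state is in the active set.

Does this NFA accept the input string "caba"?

S₀ = ε-closure({0}) = {0,1,2,3,4,6,7,8}
'c' @ 1: {1,2,3,4,5,6,7,8,9}  (accept∈set)
'a' @ 2: {}  — dead — no transitions
rest 'ba' ignored (set empty)
after full input: {}  (accept=1 not in)

Answer: REJECT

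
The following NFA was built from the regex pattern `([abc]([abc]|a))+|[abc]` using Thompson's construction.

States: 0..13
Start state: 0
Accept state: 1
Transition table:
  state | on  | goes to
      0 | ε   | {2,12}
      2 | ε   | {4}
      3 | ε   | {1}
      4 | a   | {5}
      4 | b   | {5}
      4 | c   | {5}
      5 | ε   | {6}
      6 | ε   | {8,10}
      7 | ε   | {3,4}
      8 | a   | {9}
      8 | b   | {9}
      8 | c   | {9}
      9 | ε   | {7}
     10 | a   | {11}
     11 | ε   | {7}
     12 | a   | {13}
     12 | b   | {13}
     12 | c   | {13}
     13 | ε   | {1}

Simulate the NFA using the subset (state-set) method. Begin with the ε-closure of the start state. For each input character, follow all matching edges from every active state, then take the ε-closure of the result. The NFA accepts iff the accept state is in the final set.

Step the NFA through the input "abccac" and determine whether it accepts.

Answer: ACCEPT

Steps:
initial (ε-close {0}): {0,2,4,12}
'a' @ 1: {1,5,6,8,10,13}  (accept∈set)
'b' @ 2: {1,3,4,7,9}  (accept∈set)
'c' @ 3: {5,6,8,10}
'c' @ 4: {1,3,4,7,9}  (accept∈set)
'a' @ 5: {5,6,8,10}
'c' @ 6: {1,3,4,7,9}  (accept∈set)
final: {1,3,4,7,9}; accept 1 in set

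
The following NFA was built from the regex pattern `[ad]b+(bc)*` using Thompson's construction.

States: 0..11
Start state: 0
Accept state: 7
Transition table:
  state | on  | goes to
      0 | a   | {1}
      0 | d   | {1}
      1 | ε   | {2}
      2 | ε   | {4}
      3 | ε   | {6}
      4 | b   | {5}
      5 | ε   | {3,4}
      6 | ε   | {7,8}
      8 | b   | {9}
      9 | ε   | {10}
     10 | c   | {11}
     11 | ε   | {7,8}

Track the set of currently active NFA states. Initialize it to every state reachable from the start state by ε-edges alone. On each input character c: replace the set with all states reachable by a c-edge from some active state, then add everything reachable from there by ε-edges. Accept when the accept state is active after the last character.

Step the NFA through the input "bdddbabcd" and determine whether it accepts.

Answer: REJECT

Trace:
S₀ = ε-closure({0}) = {0}
'b' @ 1: {}  — no active states
rest 'dddbabcd' ignored (set empty)
end set {} — state 7 not in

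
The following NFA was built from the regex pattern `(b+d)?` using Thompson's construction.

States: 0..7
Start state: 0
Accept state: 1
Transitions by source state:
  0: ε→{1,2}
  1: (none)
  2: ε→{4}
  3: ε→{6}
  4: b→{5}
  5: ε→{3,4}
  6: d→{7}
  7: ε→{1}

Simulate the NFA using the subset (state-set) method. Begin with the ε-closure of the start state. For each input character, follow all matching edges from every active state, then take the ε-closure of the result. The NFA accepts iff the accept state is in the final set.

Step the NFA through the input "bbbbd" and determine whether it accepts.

S₀ = ε-closure({0}) = {0,1,2,4}
'b' @ 1: {3,4,5,6}
'b' @ 2: {3,4,5,6}
'b' @ 3: {3,4,5,6}
'b' @ 4: {3,4,5,6}
'd' @ 5: {1,7}  ✓accept
end set {1,7} — state 1 in

Answer: ACCEPT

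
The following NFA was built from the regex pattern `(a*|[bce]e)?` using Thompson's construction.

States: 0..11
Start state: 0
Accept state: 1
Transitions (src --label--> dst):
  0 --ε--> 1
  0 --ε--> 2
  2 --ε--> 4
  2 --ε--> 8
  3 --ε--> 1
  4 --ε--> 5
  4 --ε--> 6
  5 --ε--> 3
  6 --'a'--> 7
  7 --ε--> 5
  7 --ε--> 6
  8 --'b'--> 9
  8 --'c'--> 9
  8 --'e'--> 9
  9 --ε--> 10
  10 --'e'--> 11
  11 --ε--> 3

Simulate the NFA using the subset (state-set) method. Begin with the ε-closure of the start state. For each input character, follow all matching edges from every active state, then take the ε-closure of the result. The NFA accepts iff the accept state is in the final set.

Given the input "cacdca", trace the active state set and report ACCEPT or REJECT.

initial (ε-close {0}): {0,1,2,3,4,5,6,8}
'c' @ 1: {9,10}
'a' @ 2: {}  — dead — no transitions
rest 'cdca' ignored (set empty)
final: {}; accept 1 not in set

Answer: REJECT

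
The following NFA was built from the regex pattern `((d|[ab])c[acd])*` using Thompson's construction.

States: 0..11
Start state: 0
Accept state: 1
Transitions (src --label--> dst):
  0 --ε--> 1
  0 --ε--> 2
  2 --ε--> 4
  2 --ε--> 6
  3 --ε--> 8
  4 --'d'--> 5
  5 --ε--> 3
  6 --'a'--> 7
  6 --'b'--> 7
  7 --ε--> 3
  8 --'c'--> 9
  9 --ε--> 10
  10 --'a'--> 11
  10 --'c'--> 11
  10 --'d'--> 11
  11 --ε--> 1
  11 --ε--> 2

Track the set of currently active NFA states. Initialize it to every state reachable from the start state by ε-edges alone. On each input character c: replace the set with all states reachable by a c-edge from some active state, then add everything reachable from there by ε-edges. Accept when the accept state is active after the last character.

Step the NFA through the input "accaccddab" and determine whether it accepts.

initial (ε-close {0}): {0,1,2,4,6}
'a' @ 1: {3,7,8}
'c' @ 2: {9,10}
'c' @ 3: {1,2,4,6,11}  (accept∈set)
'a' @ 4: {3,7,8}
'c' @ 5: {9,10}
'c' @ 6: {1,2,4,6,11}  (accept∈set)
'd' @ 7: {3,5,8}
'd' @ 8: {}  — dead — no transitions
rest 'ab' ignored (set empty)
final: {}; accept 1 not in set

Answer: REJECT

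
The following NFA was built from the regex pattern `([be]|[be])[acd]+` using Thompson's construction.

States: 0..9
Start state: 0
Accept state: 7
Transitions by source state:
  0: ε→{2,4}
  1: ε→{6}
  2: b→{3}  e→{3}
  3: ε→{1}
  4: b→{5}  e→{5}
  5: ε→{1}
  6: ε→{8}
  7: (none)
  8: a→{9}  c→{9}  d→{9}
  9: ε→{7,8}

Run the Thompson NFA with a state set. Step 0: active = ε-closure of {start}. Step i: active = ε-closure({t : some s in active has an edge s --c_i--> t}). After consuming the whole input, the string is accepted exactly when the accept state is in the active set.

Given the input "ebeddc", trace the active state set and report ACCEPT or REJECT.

Answer: REJECT

Derivation:
S₀ = ε-closure({0}) = {0,2,4}
'e' @ 1: {1,3,5,6,8}
'b' @ 2: {}  — state set empty
rest 'eddc' ignored (set empty)
after full input: {}  (accept=7 not in)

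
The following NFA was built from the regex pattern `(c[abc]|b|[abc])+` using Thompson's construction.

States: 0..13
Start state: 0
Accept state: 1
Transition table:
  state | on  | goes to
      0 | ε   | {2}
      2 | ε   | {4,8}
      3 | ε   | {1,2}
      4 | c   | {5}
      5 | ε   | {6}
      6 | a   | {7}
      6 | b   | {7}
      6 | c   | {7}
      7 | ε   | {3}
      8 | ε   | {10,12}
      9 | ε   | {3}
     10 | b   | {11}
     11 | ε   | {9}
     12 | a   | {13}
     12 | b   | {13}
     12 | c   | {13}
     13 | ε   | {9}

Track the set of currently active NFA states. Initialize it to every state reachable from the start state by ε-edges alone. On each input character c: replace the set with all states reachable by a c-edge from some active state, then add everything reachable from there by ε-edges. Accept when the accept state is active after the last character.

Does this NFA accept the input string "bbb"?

Answer: ACCEPT

Steps:
S₀ = ε-closure({0}) = {0,2,4,8,10,12}
'b' @ 1: {1,2,3,4,8,9,10,11,12,13}  ✓accept
'b' @ 2: {1,2,3,4,8,9,10,11,12,13}  ✓accept
'b' @ 3: {1,2,3,4,8,9,10,11,12,13}  ✓accept
final: {1,2,3,4,8,9,10,11,12,13}; accept 1 in set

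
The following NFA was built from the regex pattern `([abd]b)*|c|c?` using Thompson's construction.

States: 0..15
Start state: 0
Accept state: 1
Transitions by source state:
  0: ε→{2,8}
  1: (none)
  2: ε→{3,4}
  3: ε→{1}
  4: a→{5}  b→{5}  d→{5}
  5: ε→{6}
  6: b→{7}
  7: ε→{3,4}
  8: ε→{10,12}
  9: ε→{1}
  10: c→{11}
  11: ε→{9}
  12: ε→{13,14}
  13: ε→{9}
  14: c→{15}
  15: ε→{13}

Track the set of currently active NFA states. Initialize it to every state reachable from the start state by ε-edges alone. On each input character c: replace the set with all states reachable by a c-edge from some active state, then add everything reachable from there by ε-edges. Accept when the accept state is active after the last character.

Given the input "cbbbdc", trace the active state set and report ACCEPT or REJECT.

Answer: REJECT

Steps:
initial (ε-close {0}): {0,1,2,3,4,8,9,10,12,13,14}
'c' @ 1: {1,9,11,13,15}  (accept∈set)
'b' @ 2: {}  — no active states
rest 'bbdc' ignored (set empty)
after full input: {}  (accept=1 not in)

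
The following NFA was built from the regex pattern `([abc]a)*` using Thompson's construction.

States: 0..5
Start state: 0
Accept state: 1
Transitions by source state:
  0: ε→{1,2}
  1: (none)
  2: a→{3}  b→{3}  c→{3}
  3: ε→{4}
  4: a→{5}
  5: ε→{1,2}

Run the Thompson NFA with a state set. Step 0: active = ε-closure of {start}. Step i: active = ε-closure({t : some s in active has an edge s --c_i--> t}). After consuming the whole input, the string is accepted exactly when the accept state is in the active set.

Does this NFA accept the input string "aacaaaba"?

start: ε-closure({0}) = {0,1,2}
'a' @ 1: {3,4}
'a' @ 2: {1,2,5}  [accepting]
'c' @ 3: {3,4}
'a' @ 4: {1,2,5}  [accepting]
'a' @ 5: {3,4}
'a' @ 6: {1,2,5}  [accepting]
'b' @ 7: {3,4}
'a' @ 8: {1,2,5}  [accepting]
final: {1,2,5}; accept 1 in set

Answer: ACCEPT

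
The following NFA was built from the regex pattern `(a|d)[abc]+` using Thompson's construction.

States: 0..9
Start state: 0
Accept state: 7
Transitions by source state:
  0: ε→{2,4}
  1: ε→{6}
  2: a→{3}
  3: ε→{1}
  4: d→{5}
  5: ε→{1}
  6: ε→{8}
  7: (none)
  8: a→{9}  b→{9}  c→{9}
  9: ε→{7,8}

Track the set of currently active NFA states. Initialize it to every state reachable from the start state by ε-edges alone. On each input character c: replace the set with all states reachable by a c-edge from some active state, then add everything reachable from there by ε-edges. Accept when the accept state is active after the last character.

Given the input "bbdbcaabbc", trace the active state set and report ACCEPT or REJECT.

Answer: REJECT

Trace:
initial (ε-close {0}): {0,2,4}
'b' @ 1: {}  — no active states
rest 'bdbcaabbc' ignored (set empty)
after full input: {}  (accept=7 not in)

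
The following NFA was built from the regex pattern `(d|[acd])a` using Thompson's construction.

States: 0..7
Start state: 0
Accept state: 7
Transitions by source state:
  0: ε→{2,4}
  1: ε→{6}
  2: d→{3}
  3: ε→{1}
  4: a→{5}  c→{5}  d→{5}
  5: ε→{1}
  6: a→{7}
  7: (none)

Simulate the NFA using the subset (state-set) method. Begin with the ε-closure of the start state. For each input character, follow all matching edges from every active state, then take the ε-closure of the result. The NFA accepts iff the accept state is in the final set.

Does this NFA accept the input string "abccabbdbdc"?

Answer: REJECT

Derivation:
S₀ = ε-closure({0}) = {0,2,4}
'a' @ 1: {1,5,6}
'b' @ 2: {}  — state set empty
rest 'ccabbdbdc' ignored (set empty)
final: {}; accept 7 not in set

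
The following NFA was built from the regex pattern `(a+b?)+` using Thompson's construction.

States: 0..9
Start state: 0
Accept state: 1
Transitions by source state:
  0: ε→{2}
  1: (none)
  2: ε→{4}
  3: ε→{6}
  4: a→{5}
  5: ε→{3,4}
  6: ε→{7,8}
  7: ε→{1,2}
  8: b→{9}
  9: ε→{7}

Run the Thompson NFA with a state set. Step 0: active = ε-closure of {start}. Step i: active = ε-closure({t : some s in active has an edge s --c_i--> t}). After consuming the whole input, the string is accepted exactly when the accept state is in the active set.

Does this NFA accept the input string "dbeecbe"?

initial (ε-close {0}): {0,2,4}
'd' @ 1: {}  — state set empty
rest 'beecbe' ignored (set empty)
final: {}; accept 1 not in set

Answer: REJECT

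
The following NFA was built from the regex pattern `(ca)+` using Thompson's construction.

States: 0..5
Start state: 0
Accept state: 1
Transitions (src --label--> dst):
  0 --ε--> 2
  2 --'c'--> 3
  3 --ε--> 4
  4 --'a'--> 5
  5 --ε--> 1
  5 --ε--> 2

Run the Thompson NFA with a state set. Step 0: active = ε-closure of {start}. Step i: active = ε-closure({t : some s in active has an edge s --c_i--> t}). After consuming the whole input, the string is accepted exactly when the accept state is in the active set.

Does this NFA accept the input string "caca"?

start: ε-closure({0}) = {0,2}
'c' @ 1: {3,4}
'a' @ 2: {1,2,5}  [accepting]
'c' @ 3: {3,4}
'a' @ 4: {1,2,5}  [accepting]
end set {1,2,5} — state 1 in

Answer: ACCEPT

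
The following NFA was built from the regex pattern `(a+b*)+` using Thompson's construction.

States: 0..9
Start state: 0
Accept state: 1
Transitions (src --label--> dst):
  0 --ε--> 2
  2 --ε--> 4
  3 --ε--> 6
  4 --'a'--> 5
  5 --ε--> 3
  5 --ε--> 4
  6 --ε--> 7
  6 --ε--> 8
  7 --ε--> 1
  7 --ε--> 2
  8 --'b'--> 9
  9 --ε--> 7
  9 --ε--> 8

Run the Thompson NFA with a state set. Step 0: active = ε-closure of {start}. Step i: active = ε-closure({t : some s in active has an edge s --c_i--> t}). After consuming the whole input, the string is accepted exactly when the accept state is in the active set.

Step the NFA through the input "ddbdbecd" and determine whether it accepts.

Answer: REJECT

Derivation:
initial (ε-close {0}): {0,2,4}
'd' @ 1: {}  — no active states
rest 'dbdbecd' ignored (set empty)
final: {}; accept 1 not in set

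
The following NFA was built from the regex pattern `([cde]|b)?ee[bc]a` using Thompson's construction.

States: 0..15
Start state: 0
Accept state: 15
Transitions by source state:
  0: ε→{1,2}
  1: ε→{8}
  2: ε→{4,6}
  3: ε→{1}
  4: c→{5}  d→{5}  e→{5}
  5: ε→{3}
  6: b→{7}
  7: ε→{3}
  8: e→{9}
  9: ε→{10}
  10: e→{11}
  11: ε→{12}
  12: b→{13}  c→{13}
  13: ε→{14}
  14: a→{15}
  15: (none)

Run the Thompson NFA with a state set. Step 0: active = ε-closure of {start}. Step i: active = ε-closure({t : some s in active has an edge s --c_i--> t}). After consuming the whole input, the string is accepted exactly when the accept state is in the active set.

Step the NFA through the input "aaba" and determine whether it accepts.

Answer: REJECT

Derivation:
start: ε-closure({0}) = {0,1,2,4,6,8}
'a' @ 1: {}  — no active states
rest 'aba' ignored (set empty)
final: {}; accept 15 not in set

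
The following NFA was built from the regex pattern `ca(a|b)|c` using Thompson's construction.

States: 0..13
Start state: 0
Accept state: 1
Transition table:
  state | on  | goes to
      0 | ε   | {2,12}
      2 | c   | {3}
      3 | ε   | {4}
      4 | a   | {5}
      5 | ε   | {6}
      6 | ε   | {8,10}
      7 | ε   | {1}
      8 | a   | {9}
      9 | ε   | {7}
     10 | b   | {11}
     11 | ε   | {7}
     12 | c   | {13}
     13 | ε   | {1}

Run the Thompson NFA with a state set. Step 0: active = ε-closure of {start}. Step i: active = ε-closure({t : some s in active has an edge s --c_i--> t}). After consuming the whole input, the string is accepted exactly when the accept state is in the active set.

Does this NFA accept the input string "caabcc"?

S₀ = ε-closure({0}) = {0,2,12}
'c' @ 1: {1,3,4,13}  (accept∈set)
'a' @ 2: {5,6,8,10}
'a' @ 3: {1,7,9}  (accept∈set)
'b' @ 4: {}  — dead — no transitions
rest 'cc' ignored (set empty)
final: {}; accept 1 not in set

Answer: REJECT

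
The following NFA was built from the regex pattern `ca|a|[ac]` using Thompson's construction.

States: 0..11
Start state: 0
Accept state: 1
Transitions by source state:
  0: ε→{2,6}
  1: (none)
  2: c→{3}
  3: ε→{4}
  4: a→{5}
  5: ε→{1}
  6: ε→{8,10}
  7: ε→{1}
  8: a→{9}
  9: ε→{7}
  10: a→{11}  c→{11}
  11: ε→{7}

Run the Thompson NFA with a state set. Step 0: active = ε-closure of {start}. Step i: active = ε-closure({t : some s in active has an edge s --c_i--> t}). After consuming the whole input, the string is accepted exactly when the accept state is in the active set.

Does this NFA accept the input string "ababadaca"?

Answer: REJECT

Derivation:
S₀ = ε-closure({0}) = {0,2,6,8,10}
'a' @ 1: {1,7,9,11}  [accepting]
'b' @ 2: {}  — dead — no transitions
rest 'abadaca' ignored (set empty)
end set {} — state 1 not in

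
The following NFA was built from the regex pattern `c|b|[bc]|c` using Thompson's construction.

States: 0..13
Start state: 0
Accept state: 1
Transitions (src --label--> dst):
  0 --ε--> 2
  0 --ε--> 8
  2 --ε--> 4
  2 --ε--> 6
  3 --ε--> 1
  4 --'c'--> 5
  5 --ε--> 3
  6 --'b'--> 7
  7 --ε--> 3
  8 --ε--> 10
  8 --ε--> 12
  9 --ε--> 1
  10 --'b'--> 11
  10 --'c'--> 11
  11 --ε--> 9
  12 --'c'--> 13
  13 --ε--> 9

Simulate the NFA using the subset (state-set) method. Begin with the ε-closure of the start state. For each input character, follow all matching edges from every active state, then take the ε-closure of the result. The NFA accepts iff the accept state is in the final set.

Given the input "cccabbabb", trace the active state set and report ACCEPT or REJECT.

Answer: REJECT

Steps:
initial (ε-close {0}): {0,2,4,6,8,10,12}
'c' @ 1: {1,3,5,9,11,13}  (accept∈set)
'c' @ 2: {}  — no active states
rest 'cabbabb' ignored (set empty)
final: {}; accept 1 not in set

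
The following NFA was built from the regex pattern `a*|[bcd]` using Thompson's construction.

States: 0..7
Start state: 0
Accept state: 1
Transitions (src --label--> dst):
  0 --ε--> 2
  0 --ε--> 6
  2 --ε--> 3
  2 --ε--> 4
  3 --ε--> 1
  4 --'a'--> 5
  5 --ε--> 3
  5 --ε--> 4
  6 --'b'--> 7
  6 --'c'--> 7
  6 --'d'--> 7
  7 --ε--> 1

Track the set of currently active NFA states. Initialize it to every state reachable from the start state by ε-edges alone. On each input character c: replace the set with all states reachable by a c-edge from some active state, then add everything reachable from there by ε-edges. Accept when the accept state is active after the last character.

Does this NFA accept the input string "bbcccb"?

start: ε-closure({0}) = {0,1,2,3,4,6}
'b' @ 1: {1,7}  [accepting]
'b' @ 2: {}  — state set empty
rest 'cccb' ignored (set empty)
after full input: {}  (accept=1 not in)

Answer: REJECT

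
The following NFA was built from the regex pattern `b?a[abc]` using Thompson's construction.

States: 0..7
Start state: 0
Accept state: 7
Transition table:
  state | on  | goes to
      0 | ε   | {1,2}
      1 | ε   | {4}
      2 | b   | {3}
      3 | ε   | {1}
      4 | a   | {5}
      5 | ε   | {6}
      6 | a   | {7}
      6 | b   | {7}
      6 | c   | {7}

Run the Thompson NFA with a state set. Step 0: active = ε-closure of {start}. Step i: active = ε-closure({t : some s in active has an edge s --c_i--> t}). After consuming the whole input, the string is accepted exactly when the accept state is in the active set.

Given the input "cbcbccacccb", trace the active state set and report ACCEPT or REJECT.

Answer: REJECT

Derivation:
S₀ = ε-closure({0}) = {0,1,2,4}
'c' @ 1: {}  — state set empty
rest 'bcbccacccb' ignored (set empty)
final: {}; accept 7 not in set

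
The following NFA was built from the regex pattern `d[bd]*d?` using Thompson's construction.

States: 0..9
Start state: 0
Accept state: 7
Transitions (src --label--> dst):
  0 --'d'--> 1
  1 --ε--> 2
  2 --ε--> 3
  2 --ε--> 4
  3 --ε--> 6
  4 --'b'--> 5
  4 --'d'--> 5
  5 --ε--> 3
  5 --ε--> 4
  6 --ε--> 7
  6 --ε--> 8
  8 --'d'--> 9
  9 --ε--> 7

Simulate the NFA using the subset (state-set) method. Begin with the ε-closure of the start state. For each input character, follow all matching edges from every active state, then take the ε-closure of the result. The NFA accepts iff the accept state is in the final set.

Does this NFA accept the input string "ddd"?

Answer: ACCEPT

Derivation:
start: ε-closure({0}) = {0}
'd' @ 1: {1,2,3,4,6,7,8}  ✓accept
'd' @ 2: {3,4,5,6,7,8,9}  ✓accept
'd' @ 3: {3,4,5,6,7,8,9}  ✓accept
end set {3,4,5,6,7,8,9} — state 7 in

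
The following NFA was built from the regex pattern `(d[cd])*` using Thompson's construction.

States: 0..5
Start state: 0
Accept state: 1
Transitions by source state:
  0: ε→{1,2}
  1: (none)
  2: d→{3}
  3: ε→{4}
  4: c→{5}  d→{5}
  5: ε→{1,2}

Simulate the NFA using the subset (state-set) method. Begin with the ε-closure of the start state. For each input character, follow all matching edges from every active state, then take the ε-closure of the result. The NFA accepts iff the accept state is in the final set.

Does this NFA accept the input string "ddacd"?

Answer: REJECT

Steps:
S₀ = ε-closure({0}) = {0,1,2}
'd' @ 1: {3,4}
'd' @ 2: {1,2,5}  (accept∈set)
'a' @ 3: {}  — state set empty
rest 'cd' ignored (set empty)
final: {}; accept 1 not in set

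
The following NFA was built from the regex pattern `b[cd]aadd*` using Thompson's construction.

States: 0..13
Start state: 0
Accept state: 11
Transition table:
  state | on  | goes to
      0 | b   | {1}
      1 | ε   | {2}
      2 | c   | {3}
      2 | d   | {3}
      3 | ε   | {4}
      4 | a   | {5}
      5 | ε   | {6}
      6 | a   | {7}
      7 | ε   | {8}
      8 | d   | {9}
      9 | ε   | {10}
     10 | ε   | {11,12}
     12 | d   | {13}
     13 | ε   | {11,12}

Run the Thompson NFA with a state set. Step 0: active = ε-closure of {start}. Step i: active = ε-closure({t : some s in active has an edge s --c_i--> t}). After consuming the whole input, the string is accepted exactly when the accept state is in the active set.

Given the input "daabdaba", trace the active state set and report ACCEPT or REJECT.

Answer: REJECT

Steps:
S₀ = ε-closure({0}) = {0}
'd' @ 1: {}  — no active states
rest 'aabdaba' ignored (set empty)
final: {}; accept 11 not in set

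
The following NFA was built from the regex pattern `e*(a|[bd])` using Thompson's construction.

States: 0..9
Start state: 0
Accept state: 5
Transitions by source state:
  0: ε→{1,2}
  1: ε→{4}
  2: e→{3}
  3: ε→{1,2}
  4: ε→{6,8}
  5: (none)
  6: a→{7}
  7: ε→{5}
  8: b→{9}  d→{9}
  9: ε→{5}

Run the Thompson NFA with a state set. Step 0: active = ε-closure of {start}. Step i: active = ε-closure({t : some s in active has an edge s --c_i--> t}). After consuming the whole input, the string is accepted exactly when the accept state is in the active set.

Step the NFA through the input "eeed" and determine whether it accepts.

initial (ε-close {0}): {0,1,2,4,6,8}
'e' @ 1: {1,2,3,4,6,8}
'e' @ 2: {1,2,3,4,6,8}
'e' @ 3: {1,2,3,4,6,8}
'd' @ 4: {5,9}  ✓accept
final: {5,9}; accept 5 in set

Answer: ACCEPT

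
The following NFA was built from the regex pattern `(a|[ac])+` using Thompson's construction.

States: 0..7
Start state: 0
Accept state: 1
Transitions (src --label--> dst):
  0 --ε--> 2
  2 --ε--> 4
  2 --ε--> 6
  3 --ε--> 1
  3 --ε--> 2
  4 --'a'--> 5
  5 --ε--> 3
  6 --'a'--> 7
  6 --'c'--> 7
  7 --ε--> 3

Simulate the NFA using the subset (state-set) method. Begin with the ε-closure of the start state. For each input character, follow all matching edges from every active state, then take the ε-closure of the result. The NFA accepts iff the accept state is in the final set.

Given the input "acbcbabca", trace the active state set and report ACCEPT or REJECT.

start: ε-closure({0}) = {0,2,4,6}
'a' @ 1: {1,2,3,4,5,6,7}  ✓accept
'c' @ 2: {1,2,3,4,6,7}  ✓accept
'b' @ 3: {}  — dead — no transitions
rest 'cbabca' ignored (set empty)
end set {} — state 1 not in

Answer: REJECT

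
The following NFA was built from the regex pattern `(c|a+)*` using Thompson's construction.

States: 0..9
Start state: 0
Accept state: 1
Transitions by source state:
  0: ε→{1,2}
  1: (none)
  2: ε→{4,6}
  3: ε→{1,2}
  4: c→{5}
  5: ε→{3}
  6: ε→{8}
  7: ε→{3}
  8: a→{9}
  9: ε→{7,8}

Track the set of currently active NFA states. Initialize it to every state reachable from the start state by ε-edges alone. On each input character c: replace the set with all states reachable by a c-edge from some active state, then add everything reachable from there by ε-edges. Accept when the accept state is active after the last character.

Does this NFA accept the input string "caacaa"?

initial (ε-close {0}): {0,1,2,4,6,8}
'c' @ 1: {1,2,3,4,5,6,8}  ✓accept
'a' @ 2: {1,2,3,4,6,7,8,9}  ✓accept
'a' @ 3: {1,2,3,4,6,7,8,9}  ✓accept
'c' @ 4: {1,2,3,4,5,6,8}  ✓accept
'a' @ 5: {1,2,3,4,6,7,8,9}  ✓accept
'a' @ 6: {1,2,3,4,6,7,8,9}  ✓accept
end set {1,2,3,4,6,7,8,9} — state 1 in

Answer: ACCEPT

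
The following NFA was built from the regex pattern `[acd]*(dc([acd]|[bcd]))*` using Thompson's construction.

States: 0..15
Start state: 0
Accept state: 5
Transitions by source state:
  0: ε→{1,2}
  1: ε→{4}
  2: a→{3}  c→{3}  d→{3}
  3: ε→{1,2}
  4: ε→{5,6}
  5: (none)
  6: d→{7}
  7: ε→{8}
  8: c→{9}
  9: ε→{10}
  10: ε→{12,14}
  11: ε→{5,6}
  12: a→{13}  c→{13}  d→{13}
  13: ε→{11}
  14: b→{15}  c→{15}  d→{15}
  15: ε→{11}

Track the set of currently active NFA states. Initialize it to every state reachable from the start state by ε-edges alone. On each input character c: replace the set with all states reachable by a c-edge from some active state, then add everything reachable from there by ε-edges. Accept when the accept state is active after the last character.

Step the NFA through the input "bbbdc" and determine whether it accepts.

initial (ε-close {0}): {0,1,2,4,5,6}
'b' @ 1: {}  — state set empty
rest 'bbdc' ignored (set empty)
final: {}; accept 5 not in set

Answer: REJECT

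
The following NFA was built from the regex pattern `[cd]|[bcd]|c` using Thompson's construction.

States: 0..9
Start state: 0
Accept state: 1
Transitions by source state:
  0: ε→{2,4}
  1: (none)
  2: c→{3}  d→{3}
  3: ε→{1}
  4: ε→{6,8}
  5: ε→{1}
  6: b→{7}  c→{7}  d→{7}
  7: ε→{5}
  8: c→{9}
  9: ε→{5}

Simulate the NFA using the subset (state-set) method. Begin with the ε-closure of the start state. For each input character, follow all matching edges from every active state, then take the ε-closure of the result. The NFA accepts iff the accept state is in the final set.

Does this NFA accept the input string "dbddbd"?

Answer: REJECT

Derivation:
S₀ = ε-closure({0}) = {0,2,4,6,8}
'd' @ 1: {1,3,5,7}  [accepting]
'b' @ 2: {}  — state set empty
rest 'ddbd' ignored (set empty)
end set {} — state 1 not in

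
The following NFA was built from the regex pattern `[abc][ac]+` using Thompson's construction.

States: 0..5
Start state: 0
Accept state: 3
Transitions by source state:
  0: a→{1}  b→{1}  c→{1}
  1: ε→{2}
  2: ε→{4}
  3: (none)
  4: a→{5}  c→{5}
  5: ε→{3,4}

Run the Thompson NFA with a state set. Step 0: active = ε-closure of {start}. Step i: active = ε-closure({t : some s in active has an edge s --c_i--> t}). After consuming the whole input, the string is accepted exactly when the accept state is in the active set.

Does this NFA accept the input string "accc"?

Answer: ACCEPT

Trace:
S₀ = ε-closure({0}) = {0}
'a' @ 1: {1,2,4}
'c' @ 2: {3,4,5}  [accepting]
'c' @ 3: {3,4,5}  [accepting]
'c' @ 4: {3,4,5}  [accepting]
after full input: {3,4,5}  (accept=3 in)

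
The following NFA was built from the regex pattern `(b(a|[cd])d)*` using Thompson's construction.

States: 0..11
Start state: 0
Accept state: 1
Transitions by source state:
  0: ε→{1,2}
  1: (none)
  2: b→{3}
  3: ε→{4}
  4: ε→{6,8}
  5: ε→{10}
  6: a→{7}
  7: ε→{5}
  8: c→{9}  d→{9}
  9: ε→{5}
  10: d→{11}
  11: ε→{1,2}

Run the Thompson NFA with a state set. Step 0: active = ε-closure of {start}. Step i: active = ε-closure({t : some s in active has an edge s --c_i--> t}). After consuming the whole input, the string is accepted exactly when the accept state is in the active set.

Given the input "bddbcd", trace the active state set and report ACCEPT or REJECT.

initial (ε-close {0}): {0,1,2}
'b' @ 1: {3,4,6,8}
'd' @ 2: {5,9,10}
'd' @ 3: {1,2,11}  (accept∈set)
'b' @ 4: {3,4,6,8}
'c' @ 5: {5,9,10}
'd' @ 6: {1,2,11}  (accept∈set)
after full input: {1,2,11}  (accept=1 in)

Answer: ACCEPT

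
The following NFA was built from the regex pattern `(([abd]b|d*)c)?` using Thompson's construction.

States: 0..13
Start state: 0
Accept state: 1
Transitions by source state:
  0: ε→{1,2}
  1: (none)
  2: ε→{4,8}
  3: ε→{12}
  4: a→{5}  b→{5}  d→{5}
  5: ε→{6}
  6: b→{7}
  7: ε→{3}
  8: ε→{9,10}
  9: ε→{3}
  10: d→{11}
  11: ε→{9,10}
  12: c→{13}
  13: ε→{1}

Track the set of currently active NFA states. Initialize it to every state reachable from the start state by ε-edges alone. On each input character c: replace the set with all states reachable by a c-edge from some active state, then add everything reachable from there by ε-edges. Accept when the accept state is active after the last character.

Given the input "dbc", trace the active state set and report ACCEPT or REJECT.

Answer: ACCEPT

Steps:
initial (ε-close {0}): {0,1,2,3,4,8,9,10,12}
'd' @ 1: {3,5,6,9,10,11,12}
'b' @ 2: {3,7,12}
'c' @ 3: {1,13}  ✓accept
end set {1,13} — state 1 in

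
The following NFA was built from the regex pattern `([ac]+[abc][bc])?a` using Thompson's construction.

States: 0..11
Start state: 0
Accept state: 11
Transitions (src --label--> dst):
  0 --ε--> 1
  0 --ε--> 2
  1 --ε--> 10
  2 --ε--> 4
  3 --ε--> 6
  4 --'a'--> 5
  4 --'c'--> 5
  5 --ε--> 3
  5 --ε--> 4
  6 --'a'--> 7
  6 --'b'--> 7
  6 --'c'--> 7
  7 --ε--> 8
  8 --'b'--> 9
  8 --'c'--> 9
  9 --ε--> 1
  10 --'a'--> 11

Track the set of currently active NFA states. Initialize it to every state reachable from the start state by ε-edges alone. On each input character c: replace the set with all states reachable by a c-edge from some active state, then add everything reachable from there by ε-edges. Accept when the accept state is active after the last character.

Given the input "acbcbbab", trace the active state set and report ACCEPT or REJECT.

Answer: REJECT

Derivation:
S₀ = ε-closure({0}) = {0,1,2,4,10}
'a' @ 1: {3,4,5,6,11}  ✓accept
'c' @ 2: {3,4,5,6,7,8}
'b' @ 3: {1,7,8,9,10}
'c' @ 4: {1,9,10}
'b' @ 5: {}  — state set empty
rest 'bab' ignored (set empty)
after full input: {}  (accept=11 not in)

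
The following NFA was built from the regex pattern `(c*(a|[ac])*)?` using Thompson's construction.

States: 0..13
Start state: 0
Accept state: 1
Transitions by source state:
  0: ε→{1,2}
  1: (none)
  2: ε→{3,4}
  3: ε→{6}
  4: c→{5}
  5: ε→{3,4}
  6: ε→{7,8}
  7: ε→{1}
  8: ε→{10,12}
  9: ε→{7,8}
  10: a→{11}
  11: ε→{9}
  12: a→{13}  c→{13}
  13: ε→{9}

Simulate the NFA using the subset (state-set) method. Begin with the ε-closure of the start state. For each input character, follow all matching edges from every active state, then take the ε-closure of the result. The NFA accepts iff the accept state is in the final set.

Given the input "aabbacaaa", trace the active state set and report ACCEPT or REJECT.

Answer: REJECT

Steps:
initial (ε-close {0}): {0,1,2,3,4,6,7,8,10,12}
'a' @ 1: {1,7,8,9,10,11,12,13}  (accept∈set)
'a' @ 2: {1,7,8,9,10,11,12,13}  (accept∈set)
'b' @ 3: {}  — state set empty
rest 'bacaaa' ignored (set empty)
end set {} — state 1 not in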